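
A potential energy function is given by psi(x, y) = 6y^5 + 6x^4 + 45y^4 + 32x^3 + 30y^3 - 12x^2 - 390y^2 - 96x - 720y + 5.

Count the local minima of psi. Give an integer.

psi separates as a function of x plus a function of y, so ∇psi=0 decouples.
∂psi/∂x = 24(x - 1)(x + 1)(x + 4) = 0 at x ∈ {-4, -1, 1}; ∂psi/∂y = 30(y - 2)(y + 1)(y + 3)(y + 4) = 0 at y ∈ {-4, -3, -1, 2}.
The Hessian is diagonal: diag(psi_xx, psi_yy). Second derivatives: psi_xx(-4)=360, psi_xx(-1)=-144, psi_xx(1)=240; psi_yy(-4)=-540, psi_yy(-3)=300, psi_yy(-1)=-540, psi_yy(2)=2700.
Local minima occur where both diagonal entries positive: (-4, -3), (-4, 2), (1, -3), (1, 2). Count: 4.

4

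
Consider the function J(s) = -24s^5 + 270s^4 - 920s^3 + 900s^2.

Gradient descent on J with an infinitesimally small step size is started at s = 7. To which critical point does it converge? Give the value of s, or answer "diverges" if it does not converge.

diverges

J'(s) = -120s(s - 5)(s - 3)(s - 1), so J'(7) = -40320.
Gradient descent moves in the -J' direction, i.e. s is increasing.
There is no critical point above s=7, and J' keeps the same sign, so the iterate runs off to +∞.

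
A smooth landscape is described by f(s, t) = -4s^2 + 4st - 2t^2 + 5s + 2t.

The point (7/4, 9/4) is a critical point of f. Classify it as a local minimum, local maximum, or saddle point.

The Hessian of f is constant: H = [[-8, 4], [4, -4]].
det(H) = (-8)·(-4) − 4² = 16.
det(H) > 0 and tr(H) = -12 < 0, so H is negative definite and the point is a local maximum.

local maximum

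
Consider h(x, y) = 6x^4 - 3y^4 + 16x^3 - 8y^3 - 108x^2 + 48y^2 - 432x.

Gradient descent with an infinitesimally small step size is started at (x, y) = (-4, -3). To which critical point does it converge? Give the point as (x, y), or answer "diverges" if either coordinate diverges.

h is separable, so gradient descent decouples: x follows -∂h/∂x, y follows -∂h/∂y.
∂h/∂x = 24(x - 3)(x + 2)(x + 3); at x=-4 this is -336, so x increases.
∂h/∂y = -12y(y - 2)(y + 4); at y=-3 this is -180, so y increases.
x converges to its nearest critical value -3 (a local min of the x-part); y converges to 0. The iterate converges to (-3, 0).

(-3, 0)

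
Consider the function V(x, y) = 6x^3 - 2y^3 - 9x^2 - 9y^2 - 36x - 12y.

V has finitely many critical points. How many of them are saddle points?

2

V separates as a function of x plus a function of y, so ∇V=0 decouples.
∂V/∂x = 18(x - 2)(x + 1) = 0 at x ∈ {-1, 2}; ∂V/∂y = -6(y + 1)(y + 2) = 0 at y ∈ {-2, -1}.
The Hessian is diagonal: diag(V_xx, V_yy). Second derivatives: V_xx(-1)=-54, V_xx(2)=54; V_yy(-2)=6, V_yy(-1)=-6.
Saddle points occur where the two diagonal entries have opposite signs: (-1, -2), (2, -1). Count: 2.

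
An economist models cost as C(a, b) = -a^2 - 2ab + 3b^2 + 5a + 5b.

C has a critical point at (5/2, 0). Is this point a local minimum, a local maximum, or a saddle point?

The Hessian of C is constant: H = [[-2, -2], [-2, 6]].
det(H) = (-2)·6 − (-2)² = -16.
Since det(H) < 0, H is indefinite and the critical point is a saddle point.

saddle point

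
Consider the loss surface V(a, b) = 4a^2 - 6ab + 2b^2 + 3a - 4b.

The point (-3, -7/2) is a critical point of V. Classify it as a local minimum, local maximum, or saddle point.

saddle point

The Hessian of V is constant: H = [[8, -6], [-6, 4]].
det(H) = 8·4 − (-6)² = -4.
Since det(H) < 0, H is indefinite and the critical point is a saddle point.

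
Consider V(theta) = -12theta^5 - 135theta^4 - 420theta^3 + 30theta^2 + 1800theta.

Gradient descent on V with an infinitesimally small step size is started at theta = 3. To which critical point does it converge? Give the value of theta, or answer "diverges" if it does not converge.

V'(theta) = -60(theta - 1)(theta + 2)(theta + 3)(theta + 5), so V'(3) = -28800.
Gradient descent moves in the -V' direction, i.e. theta is increasing.
There is no critical point above theta=3, and V' keeps the same sign, so the iterate runs off to +∞.

diverges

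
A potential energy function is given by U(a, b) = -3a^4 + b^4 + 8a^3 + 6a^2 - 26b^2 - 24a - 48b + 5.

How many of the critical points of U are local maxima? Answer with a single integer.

2

U separates as a function of a plus a function of b, so ∇U=0 decouples.
∂U/∂a = -12(a - 2)(a - 1)(a + 1) = 0 at a ∈ {-1, 1, 2}; ∂U/∂b = 4(b - 4)(b + 1)(b + 3) = 0 at b ∈ {-3, -1, 4}.
The Hessian is diagonal: diag(U_aa, U_bb). Second derivatives: U_aa(-1)=-72, U_aa(1)=24, U_aa(2)=-36; U_bb(-3)=56, U_bb(-1)=-40, U_bb(4)=140.
Local maxima occur where both diagonal entries negative: (-1, -1), (2, -1). Count: 2.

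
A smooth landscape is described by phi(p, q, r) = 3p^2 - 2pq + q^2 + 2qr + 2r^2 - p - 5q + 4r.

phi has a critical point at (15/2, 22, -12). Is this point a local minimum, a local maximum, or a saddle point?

The Hessian is constant: H = [[6, -2, 0], [-2, 2, 2], [0, 2, 4]].
Leading principal minors: Δ₁ = 6, Δ₂ = 8, Δ₃ = 8.
All leading minors are positive, so H is positive definite: a local minimum.

local minimum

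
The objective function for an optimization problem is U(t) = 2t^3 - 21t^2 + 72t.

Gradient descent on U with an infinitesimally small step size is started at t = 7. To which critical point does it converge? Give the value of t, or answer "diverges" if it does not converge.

4

U'(t) = 6(t - 4)(t - 3), so U'(7) = 72.
Gradient descent moves in the -U' direction, i.e. t is decreasing.
The nearest critical point in that direction is t = 4, where U'' = 6 > 0 (a local minimum). The iterate converges there.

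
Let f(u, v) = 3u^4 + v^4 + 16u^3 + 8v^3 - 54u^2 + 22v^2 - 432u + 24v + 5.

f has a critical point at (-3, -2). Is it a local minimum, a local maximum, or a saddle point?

local maximum

The mixed partial ∂²f/∂u∂v is 0, so the Hessian at any point is diag(f_uu, f_vv) = diag(12(3u^2 + 8u - 9), 4(3v^2 + 12v + 11)).
At (-3, -2): H = diag(-72, -4).
Both eigenvalues are negative, so H is negative definite: a local maximum.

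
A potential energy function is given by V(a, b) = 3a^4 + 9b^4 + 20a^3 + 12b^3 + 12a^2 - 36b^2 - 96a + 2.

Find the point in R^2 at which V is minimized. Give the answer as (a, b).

(1, -2)

V(a,b) separates as P(a) + Q(b) + 2, so its minimum is min P + min Q + 2.
P'(a) = 12(a - 1)(a + 2)(a + 4) vanishes at a ∈ {-4, -2, 1}; Q'(b) = 36b(b - 1)(b + 2) vanishes at b ∈ {-2, 0, 1}.
Local minima of P (where P''>0): P(-4)=64, P(1)=-61. Local minima of Q: Q(-2)=-96, Q(1)=-15.
So the global minimum of V is P(1) + Q(-2) + 2 = -61 − 96 + 2 = -155, attained at (1, -2).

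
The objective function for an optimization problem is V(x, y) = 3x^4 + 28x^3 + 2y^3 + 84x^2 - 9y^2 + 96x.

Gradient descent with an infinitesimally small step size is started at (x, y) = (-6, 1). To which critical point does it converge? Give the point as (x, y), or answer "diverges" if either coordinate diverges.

V is separable, so gradient descent decouples: x follows -∂V/∂x, y follows -∂V/∂y.
∂V/∂x = 12(x + 1)(x + 2)(x + 4); at x=-6 this is -480, so x increases.
∂V/∂y = 6y(y - 3); at y=1 this is -12, so y increases.
x converges to its nearest critical value -4 (a local min of the x-part); y converges to 3. The iterate converges to (-4, 3).

(-4, 3)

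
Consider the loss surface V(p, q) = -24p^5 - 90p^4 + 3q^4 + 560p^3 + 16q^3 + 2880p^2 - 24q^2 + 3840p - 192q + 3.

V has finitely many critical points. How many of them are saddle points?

6

V separates as a function of p plus a function of q, so ∇V=0 decouples.
∂V/∂p = -120(p - 4)(p + 1)(p + 2)(p + 4) = 0 at p ∈ {-4, -2, -1, 4}; ∂V/∂q = 12(q - 2)(q + 2)(q + 4) = 0 at q ∈ {-4, -2, 2}.
The Hessian is diagonal: diag(V_pp, V_qq). Second derivatives: V_pp(-4)=5760, V_pp(-2)=-1440, V_pp(-1)=1800, V_pp(4)=-28800; V_qq(-4)=144, V_qq(-2)=-96, V_qq(2)=288.
Saddle points occur where the two diagonal entries have opposite signs: (-4, -2), (-2, -4), (-2, 2), (-1, -2), (4, -4), (4, 2). Count: 6.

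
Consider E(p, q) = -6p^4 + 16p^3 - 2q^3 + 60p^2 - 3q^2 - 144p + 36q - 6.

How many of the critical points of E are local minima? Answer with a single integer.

1

E separates as a function of p plus a function of q, so ∇E=0 decouples.
∂E/∂p = -24(p - 3)(p - 1)(p + 2) = 0 at p ∈ {-2, 1, 3}; ∂E/∂q = -6(q - 2)(q + 3) = 0 at q ∈ {-3, 2}.
The Hessian is diagonal: diag(E_pp, E_qq). Second derivatives: E_pp(-2)=-360, E_pp(1)=144, E_pp(3)=-240; E_qq(-3)=30, E_qq(2)=-30.
Local minima occur where both diagonal entries positive: (1, -3). Count: 1.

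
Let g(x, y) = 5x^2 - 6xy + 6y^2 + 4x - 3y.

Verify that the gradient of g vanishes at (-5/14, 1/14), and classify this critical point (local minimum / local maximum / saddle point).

local minimum

∇g = (10x - 6y + 4, -6x + 12y - 3); substituting (-5/14, 1/14) gives ∇g = (0, 0), so (-5/14, 1/14) is indeed a critical point.
The Hessian of g is constant: H = [[10, -6], [-6, 12]].
det(H) = 10·12 − (-6)² = 84.
det(H) > 0 and tr(H) = 22 > 0, so H is positive definite and the point is a local minimum.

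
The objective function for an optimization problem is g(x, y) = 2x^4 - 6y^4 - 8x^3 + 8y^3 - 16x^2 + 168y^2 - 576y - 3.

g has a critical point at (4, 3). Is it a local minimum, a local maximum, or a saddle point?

The mixed partial ∂²g/∂x∂y is 0, so the Hessian at any point is diag(g_xx, g_yy) = diag(8(3x^2 - 6x - 4), 24(-3y^2 + 2y + 14)).
At (4, 3): H = diag(160, -168).
The eigenvalues have opposite signs, so H is indefinite: a saddle point.

saddle point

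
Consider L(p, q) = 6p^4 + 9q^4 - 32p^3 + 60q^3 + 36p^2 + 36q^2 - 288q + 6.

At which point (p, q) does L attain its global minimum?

L(p,q) separates as A(p) + B(q) + 6, so its minimum is min A + min B + 6.
A'(p) = 24p(p - 3)(p - 1) vanishes at p ∈ {0, 1, 3}; B'(q) = 36(q - 1)(q + 2)(q + 4) vanishes at q ∈ {-4, -2, 1}.
Local minima of A (where A''>0): A(0)=0, A(3)=-54. Local minima of B: B(-4)=192, B(1)=-183.
So the global minimum of L is A(3) + B(1) + 6 = -54 − 183 + 6 = -231, attained at (3, 1).

(3, 1)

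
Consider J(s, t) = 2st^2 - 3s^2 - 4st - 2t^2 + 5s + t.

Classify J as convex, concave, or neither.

The term 2st^2 is cubic, so the Hessian is not constant.
∂²J/∂t² = 4s - 4, which takes both signs as s varies (negative for sufficiently negative s). A diagonal entry of the Hessian changing sign means the Hessian is neither positive- nor negative-semidefinite on all of R^2.

neither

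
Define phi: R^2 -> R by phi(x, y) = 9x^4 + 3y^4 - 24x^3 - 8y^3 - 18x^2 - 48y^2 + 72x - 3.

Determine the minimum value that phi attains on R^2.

phi(x,y) separates as P(x) + Q(y) − 3, so its minimum is min P + min Q − 3.
P'(x) = 36(x - 2)(x - 1)(x + 1) vanishes at x ∈ {-1, 1, 2}; Q'(y) = 12y(y - 4)(y + 2) vanishes at y ∈ {-2, 0, 4}.
Local minima of P (where P''>0): P(-1)=-57, P(2)=24. Local minima of Q: Q(-2)=-80, Q(4)=-512.
So the global minimum of phi is P(-1) + Q(4) − 3 = -57 − 512 − 3 = -572, attained at (-1, 4).

-572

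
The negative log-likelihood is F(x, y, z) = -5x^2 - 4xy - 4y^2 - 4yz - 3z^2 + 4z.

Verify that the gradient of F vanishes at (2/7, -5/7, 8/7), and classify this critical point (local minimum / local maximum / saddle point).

local maximum

∇F = (-10x - 4y, -4x - 8y - 4z, -4y - 6z + 4); substituting (2/7, -5/7, 8/7) gives ∇F = (0, 0, 0), so (2/7, -5/7, 8/7) is indeed a critical point.
The Hessian is constant: H = [[-10, -4, 0], [-4, -8, -4], [0, -4, -6]].
Leading principal minors: Δ₁ = -10, Δ₂ = 64, Δ₃ = -224.
The minors alternate sign starting negative (−, +, −), so H is negative definite: a local maximum.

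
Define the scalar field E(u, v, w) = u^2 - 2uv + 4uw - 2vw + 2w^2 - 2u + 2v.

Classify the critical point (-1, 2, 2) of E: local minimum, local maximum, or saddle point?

The Hessian is constant: H = [[2, -2, 4], [-2, 0, -2], [4, -2, 4]].
Leading principal minors: Δ₁ = 2, Δ₂ = -4, Δ₃ = 8.
The minors fit neither the all-positive nor the alternating-sign pattern, so H is indefinite: a saddle point.

saddle point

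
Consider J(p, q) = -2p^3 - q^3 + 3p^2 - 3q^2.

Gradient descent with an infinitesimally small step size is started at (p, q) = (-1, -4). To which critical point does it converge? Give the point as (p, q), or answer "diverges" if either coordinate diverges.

(0, -2)

J is separable, so gradient descent decouples: p follows -∂J/∂p, q follows -∂J/∂q.
∂J/∂p = -6p(p - 1); at p=-1 this is -12, so p increases.
∂J/∂q = -3q(q + 2); at q=-4 this is -24, so q increases.
p converges to its nearest critical value 0 (a local min of the p-part); q converges to -2. The iterate converges to (0, -2).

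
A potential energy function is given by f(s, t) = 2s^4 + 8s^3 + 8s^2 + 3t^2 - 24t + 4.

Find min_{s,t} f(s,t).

-44

f(s,t) separates as P(s) + Q(t) + 4, so its minimum is min P + min Q + 4.
P'(s) = 8s(s + 1)(s + 2) vanishes at s ∈ {-2, -1, 0}; Q'(t) = 6(t - 4) vanishes at t ∈ {4}.
Local minima of P (where P''>0): P(-2)=0, P(0)=0. Local minima of Q: Q(4)=-48.
So the global minimum of f is P(-2) + Q(4) + 4 = 0 − 48 + 4 = -44, attained at (-2, 4).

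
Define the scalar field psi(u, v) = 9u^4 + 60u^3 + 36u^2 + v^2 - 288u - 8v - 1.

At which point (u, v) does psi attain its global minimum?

(1, 4)

psi(u,v) separates as P(u) + Q(v) − 1, so its minimum is min P + min Q − 1.
P'(u) = 36(u - 1)(u + 2)(u + 4) vanishes at u ∈ {-4, -2, 1}; Q'(v) = 2v - 8 vanishes at v ∈ {4}.
Local minima of P (where P''>0): P(-4)=192, P(1)=-183. Local minima of Q: Q(4)=-16.
So the global minimum of psi is P(1) + Q(4) − 1 = -183 − 16 − 1 = -200, attained at (1, 4).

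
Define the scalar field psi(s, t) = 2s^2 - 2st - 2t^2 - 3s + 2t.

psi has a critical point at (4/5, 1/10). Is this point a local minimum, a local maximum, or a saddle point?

saddle point

The Hessian of psi is constant: H = [[4, -2], [-2, -4]].
det(H) = 4·(-4) − (-2)² = -20.
Since det(H) < 0, H is indefinite and the critical point is a saddle point.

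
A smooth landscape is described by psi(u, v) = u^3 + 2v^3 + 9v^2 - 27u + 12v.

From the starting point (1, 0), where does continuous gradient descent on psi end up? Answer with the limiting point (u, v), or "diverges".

psi is separable, so gradient descent decouples: u follows -∂psi/∂u, v follows -∂psi/∂v.
∂psi/∂u = 3(u - 3)(u + 3); at u=1 this is -24, so u increases.
∂psi/∂v = 6(v + 1)(v + 2); at v=0 this is 12, so v decreases.
u converges to its nearest critical value 3 (a local min of the u-part); v converges to -1. The iterate converges to (3, -1).

(3, -1)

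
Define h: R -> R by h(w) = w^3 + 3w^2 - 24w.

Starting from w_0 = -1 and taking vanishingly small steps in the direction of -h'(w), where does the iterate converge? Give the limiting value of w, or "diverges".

2

h'(w) = 3(w - 2)(w + 4), so h'(-1) = -27.
Gradient descent moves in the -h' direction, i.e. w is increasing.
The nearest critical point in that direction is w = 2, where h'' = 18 > 0 (a local minimum). The iterate converges there.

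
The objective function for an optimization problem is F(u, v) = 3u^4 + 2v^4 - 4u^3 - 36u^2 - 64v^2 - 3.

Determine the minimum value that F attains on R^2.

-704

F(u,v) separates as P(u) + Q(v) − 3, so its minimum is min P + min Q − 3.
P'(u) = 12u(u - 3)(u + 2) vanishes at u ∈ {-2, 0, 3}; Q'(v) = 8v(v - 4)(v + 4) vanishes at v ∈ {-4, 0, 4}.
Local minima of P (where P''>0): P(-2)=-64, P(3)=-189. Local minima of Q: Q(-4)=-512, Q(4)=-512.
So the global minimum of F is P(3) + Q(-4) − 3 = -189 − 512 − 3 = -704, attained at (3, -4).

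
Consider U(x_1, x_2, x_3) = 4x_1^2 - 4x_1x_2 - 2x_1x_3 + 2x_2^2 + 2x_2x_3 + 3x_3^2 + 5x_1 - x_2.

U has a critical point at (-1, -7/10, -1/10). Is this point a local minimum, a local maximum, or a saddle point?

The Hessian is constant: H = [[8, -4, -2], [-4, 4, 2], [-2, 2, 6]].
Leading principal minors: Δ₁ = 8, Δ₂ = 16, Δ₃ = 80.
All leading minors are positive, so H is positive definite: a local minimum.

local minimum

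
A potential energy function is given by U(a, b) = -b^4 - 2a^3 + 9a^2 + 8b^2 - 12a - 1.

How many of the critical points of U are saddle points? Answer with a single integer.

3

U separates as a function of a plus a function of b, so ∇U=0 decouples.
∂U/∂a = -6(a - 2)(a - 1) = 0 at a ∈ {1, 2}; ∂U/∂b = -4b(b - 2)(b + 2) = 0 at b ∈ {-2, 0, 2}.
The Hessian is diagonal: diag(U_aa, U_bb). Second derivatives: U_aa(1)=6, U_aa(2)=-6; U_bb(-2)=-32, U_bb(0)=16, U_bb(2)=-32.
Saddle points occur where the two diagonal entries have opposite signs: (1, -2), (1, 2), (2, 0). Count: 3.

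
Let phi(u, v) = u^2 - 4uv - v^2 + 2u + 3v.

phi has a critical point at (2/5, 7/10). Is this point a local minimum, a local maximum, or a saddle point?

The Hessian of phi is constant: H = [[2, -4], [-4, -2]].
det(H) = 2·(-2) − (-4)² = -20.
Since det(H) < 0, H is indefinite and the critical point is a saddle point.

saddle point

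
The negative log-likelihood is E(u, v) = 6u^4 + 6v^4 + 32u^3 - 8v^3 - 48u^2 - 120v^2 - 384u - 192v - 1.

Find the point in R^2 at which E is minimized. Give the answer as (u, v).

E(u,v) separates as P(u) + Q(v) − 1, so its minimum is min P + min Q − 1.
P'(u) = 24(u - 2)(u + 2)(u + 4) vanishes at u ∈ {-4, -2, 2}; Q'(v) = 24(v - 4)(v + 1)(v + 2) vanishes at v ∈ {-2, -1, 4}.
Local minima of P (where P''>0): P(-4)=256, P(2)=-608. Local minima of Q: Q(-2)=64, Q(4)=-1664.
So the global minimum of E is P(2) + Q(4) − 1 = -608 − 1664 − 1 = -2273, attained at (2, 4).

(2, 4)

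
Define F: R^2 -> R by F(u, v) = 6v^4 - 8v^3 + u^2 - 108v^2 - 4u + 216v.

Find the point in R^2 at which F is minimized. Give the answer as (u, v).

F(u,v) separates as P(u) + Q(v), so its minimum is min P + min Q.
P'(u) = 2u - 4 vanishes at u ∈ {2}; Q'(v) = 24(v - 3)(v - 1)(v + 3) vanishes at v ∈ {-3, 1, 3}.
Local minima of P (where P''>0): P(2)=-4. Local minima of Q: Q(-3)=-918, Q(3)=-54.
So the global minimum of F is P(2) + Q(-3) = -4 − 918 = -922, attained at (2, -3).

(2, -3)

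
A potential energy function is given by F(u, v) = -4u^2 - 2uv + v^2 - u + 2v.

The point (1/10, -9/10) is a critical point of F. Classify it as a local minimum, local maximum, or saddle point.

saddle point

The Hessian of F is constant: H = [[-8, -2], [-2, 2]].
det(H) = (-8)·2 − (-2)² = -20.
Since det(H) < 0, H is indefinite and the critical point is a saddle point.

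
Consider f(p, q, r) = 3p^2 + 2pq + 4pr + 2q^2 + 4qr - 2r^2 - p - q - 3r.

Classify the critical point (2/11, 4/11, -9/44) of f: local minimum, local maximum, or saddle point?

saddle point

The Hessian is constant: H = [[6, 2, 4], [2, 4, 4], [4, 4, -4]].
Leading principal minors: Δ₁ = 6, Δ₂ = 20, Δ₃ = -176.
The minors fit neither the all-positive nor the alternating-sign pattern, so H is indefinite: a saddle point.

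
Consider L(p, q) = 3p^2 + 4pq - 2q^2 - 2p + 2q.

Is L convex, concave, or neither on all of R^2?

neither

L is quadratic, so its Hessian is the constant matrix H = [[6, 4], [4, -4]].
det(H) = -40, tr(H) = 2.
det(H) < 0, so H is indefinite: neither convex nor concave.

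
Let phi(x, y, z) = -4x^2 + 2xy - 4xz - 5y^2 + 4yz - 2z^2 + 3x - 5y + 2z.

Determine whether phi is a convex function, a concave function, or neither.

phi is quadratic, so its Hessian is the constant matrix H = [[-8, 2, -4], [2, -10, 4], [-4, 4, -4]].
Leading principal minors: -8, 76, -80.
Signs alternate −, +, − ⇒ H ≺ 0 ⇒ concave.

concave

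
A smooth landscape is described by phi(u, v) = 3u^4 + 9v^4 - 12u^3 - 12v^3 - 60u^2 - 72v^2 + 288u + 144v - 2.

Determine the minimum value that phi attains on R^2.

-1175

phi(u,v) separates as P(u) + Q(v) − 2, so its minimum is min P + min Q − 2.
P'(u) = 12(u - 4)(u - 2)(u + 3) vanishes at u ∈ {-3, 2, 4}; Q'(v) = 36(v - 2)(v - 1)(v + 2) vanishes at v ∈ {-2, 1, 2}.
Local minima of P (where P''>0): P(-3)=-837, P(4)=192. Local minima of Q: Q(-2)=-336, Q(2)=48.
So the global minimum of phi is P(-3) + Q(-2) − 2 = -837 − 336 − 2 = -1175, attained at (-3, -2).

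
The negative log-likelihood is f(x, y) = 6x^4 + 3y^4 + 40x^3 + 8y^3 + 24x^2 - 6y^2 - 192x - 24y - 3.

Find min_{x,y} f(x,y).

f(x,y) separates as P(x) + Q(y) − 3, so its minimum is min P + min Q − 3.
P'(x) = 24(x - 1)(x + 2)(x + 4) vanishes at x ∈ {-4, -2, 1}; Q'(y) = 12(y - 1)(y + 1)(y + 2) vanishes at y ∈ {-2, -1, 1}.
Local minima of P (where P''>0): P(-4)=128, P(1)=-122. Local minima of Q: Q(-2)=8, Q(1)=-19.
So the global minimum of f is P(1) + Q(1) − 3 = -122 − 19 − 3 = -144, attained at (1, 1).

-144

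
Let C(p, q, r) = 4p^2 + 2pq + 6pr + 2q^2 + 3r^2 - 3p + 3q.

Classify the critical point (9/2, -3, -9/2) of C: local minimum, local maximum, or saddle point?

The Hessian is constant: H = [[8, 2, 6], [2, 4, 0], [6, 0, 6]].
Leading principal minors: Δ₁ = 8, Δ₂ = 28, Δ₃ = 24.
All leading minors are positive, so H is positive definite: a local minimum.

local minimum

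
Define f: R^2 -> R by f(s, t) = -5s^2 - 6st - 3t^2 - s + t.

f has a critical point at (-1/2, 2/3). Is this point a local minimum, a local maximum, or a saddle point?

local maximum

The Hessian of f is constant: H = [[-10, -6], [-6, -6]].
det(H) = (-10)·(-6) − (-6)² = 24.
det(H) > 0 and tr(H) = -16 < 0, so H is negative definite and the point is a local maximum.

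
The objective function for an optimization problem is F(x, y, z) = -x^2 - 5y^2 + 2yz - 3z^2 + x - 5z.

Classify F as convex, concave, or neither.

concave

F is quadratic, so its Hessian is the constant matrix H = [[-2, 0, 0], [0, -10, 2], [0, 2, -6]].
Leading principal minors: -2, 20, -112.
Signs alternate −, +, − ⇒ H ≺ 0 ⇒ concave.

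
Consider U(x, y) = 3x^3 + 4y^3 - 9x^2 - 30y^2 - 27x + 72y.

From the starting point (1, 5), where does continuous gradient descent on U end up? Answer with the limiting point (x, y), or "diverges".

U is separable, so gradient descent decouples: x follows -∂U/∂x, y follows -∂U/∂y.
∂U/∂x = 9(x - 3)(x + 1); at x=1 this is -36, so x increases.
∂U/∂y = 12(y - 3)(y - 2); at y=5 this is 72, so y decreases.
x converges to its nearest critical value 3 (a local min of the x-part); y converges to 3. The iterate converges to (3, 3).

(3, 3)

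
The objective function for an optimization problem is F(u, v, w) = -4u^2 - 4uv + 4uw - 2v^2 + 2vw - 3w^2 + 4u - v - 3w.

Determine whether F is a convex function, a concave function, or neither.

F is quadratic, so its Hessian is the constant matrix H = [[-8, -4, 4], [-4, -4, 2], [4, 2, -6]].
Leading principal minors: -8, 16, -64.
Signs alternate −, +, − ⇒ H ≺ 0 ⇒ concave.

concave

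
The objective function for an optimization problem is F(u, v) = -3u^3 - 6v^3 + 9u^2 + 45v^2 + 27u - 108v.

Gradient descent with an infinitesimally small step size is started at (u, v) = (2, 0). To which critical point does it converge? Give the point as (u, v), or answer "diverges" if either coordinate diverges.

F is separable, so gradient descent decouples: u follows -∂F/∂u, v follows -∂F/∂v.
∂F/∂u = -9(u - 3)(u + 1); at u=2 this is 27, so u decreases.
∂F/∂v = -18(v - 3)(v - 2); at v=0 this is -108, so v increases.
u converges to its nearest critical value -1 (a local min of the u-part); v converges to 2. The iterate converges to (-1, 2).

(-1, 2)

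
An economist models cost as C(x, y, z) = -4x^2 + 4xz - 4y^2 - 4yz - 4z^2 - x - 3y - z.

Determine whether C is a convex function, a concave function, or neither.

concave

C is quadratic, so its Hessian is the constant matrix H = [[-8, 0, 4], [0, -8, -4], [4, -4, -8]].
Leading principal minors: -8, 64, -256.
Signs alternate −, +, − ⇒ H ≺ 0 ⇒ concave.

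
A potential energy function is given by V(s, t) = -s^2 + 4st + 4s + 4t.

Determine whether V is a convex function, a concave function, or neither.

neither

V is quadratic, so its Hessian is the constant matrix H = [[-2, 4], [4, 0]].
det(H) = -16, tr(H) = -2.
det(H) < 0, so H is indefinite: neither convex nor concave.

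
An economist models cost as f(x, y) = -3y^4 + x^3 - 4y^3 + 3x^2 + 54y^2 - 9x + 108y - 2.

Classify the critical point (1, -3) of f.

The mixed partial ∂²f/∂x∂y is 0, so the Hessian at any point is diag(f_xx, f_yy) = diag(6(x + 1), 12(-3y^2 - 2y + 9)).
At (1, -3): H = diag(12, -144).
The eigenvalues have opposite signs, so H is indefinite: a saddle point.

saddle point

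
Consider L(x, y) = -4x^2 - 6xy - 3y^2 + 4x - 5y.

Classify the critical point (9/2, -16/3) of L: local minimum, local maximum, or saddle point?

local maximum

The Hessian of L is constant: H = [[-8, -6], [-6, -6]].
det(H) = (-8)·(-6) − (-6)² = 12.
det(H) > 0 and tr(H) = -14 < 0, so H is negative definite and the point is a local maximum.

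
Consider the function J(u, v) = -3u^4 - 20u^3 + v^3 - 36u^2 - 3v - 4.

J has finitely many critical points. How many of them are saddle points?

J separates as a function of u plus a function of v, so ∇J=0 decouples.
∂J/∂u = -12u(u + 2)(u + 3) = 0 at u ∈ {-3, -2, 0}; ∂J/∂v = 3(v - 1)(v + 1) = 0 at v ∈ {-1, 1}.
The Hessian is diagonal: diag(J_uu, J_vv). Second derivatives: J_uu(-3)=-36, J_uu(-2)=24, J_uu(0)=-72; J_vv(-1)=-6, J_vv(1)=6.
Saddle points occur where the two diagonal entries have opposite signs: (-3, 1), (-2, -1), (0, 1). Count: 3.

3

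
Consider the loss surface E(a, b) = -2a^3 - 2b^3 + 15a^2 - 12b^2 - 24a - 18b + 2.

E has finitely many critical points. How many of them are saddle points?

E separates as a function of a plus a function of b, so ∇E=0 decouples.
∂E/∂a = -6(a - 4)(a - 1) = 0 at a ∈ {1, 4}; ∂E/∂b = -6(b + 1)(b + 3) = 0 at b ∈ {-3, -1}.
The Hessian is diagonal: diag(E_aa, E_bb). Second derivatives: E_aa(1)=18, E_aa(4)=-18; E_bb(-3)=12, E_bb(-1)=-12.
Saddle points occur where the two diagonal entries have opposite signs: (1, -1), (4, -3). Count: 2.

2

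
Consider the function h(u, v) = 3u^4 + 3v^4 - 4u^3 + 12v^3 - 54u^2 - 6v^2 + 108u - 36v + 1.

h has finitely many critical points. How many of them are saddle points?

h separates as a function of u plus a function of v, so ∇h=0 decouples.
∂h/∂u = 12(u - 3)(u - 1)(u + 3) = 0 at u ∈ {-3, 1, 3}; ∂h/∂v = 12(v - 1)(v + 1)(v + 3) = 0 at v ∈ {-3, -1, 1}.
The Hessian is diagonal: diag(h_uu, h_vv). Second derivatives: h_uu(-3)=288, h_uu(1)=-96, h_uu(3)=144; h_vv(-3)=96, h_vv(-1)=-48, h_vv(1)=96.
Saddle points occur where the two diagonal entries have opposite signs: (-3, -1), (1, -3), (1, 1), (3, -1). Count: 4.

4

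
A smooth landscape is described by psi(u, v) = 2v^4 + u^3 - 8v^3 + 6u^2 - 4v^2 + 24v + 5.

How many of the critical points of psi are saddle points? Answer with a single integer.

psi separates as a function of u plus a function of v, so ∇psi=0 decouples.
∂psi/∂u = 3u(u + 4) = 0 at u ∈ {-4, 0}; ∂psi/∂v = 8(v - 3)(v - 1)(v + 1) = 0 at v ∈ {-1, 1, 3}.
The Hessian is diagonal: diag(psi_uu, psi_vv). Second derivatives: psi_uu(-4)=-12, psi_uu(0)=12; psi_vv(-1)=64, psi_vv(1)=-32, psi_vv(3)=64.
Saddle points occur where the two diagonal entries have opposite signs: (-4, -1), (-4, 3), (0, 1). Count: 3.

3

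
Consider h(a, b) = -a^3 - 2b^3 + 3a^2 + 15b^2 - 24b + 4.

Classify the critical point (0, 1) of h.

The mixed partial ∂²h/∂a∂b is 0, so the Hessian at any point is diag(h_aa, h_bb) = diag(6(-a + 1), 6(-2b + 5)).
At (0, 1): H = diag(6, 18).
Both eigenvalues are positive, so H is positive definite: a local minimum.

local minimum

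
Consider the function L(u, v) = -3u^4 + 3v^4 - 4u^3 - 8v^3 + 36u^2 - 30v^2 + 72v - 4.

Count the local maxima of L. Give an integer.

L separates as a function of u plus a function of v, so ∇L=0 decouples.
∂L/∂u = -12u(u - 2)(u + 3) = 0 at u ∈ {-3, 0, 2}; ∂L/∂v = 12(v - 3)(v - 1)(v + 2) = 0 at v ∈ {-2, 1, 3}.
The Hessian is diagonal: diag(L_uu, L_vv). Second derivatives: L_uu(-3)=-180, L_uu(0)=72, L_uu(2)=-120; L_vv(-2)=180, L_vv(1)=-72, L_vv(3)=120.
Local maxima occur where both diagonal entries negative: (-3, 1), (2, 1). Count: 2.

2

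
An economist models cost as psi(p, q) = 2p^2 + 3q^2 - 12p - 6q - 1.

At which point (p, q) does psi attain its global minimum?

psi(p,q) separates as A(p) + B(q) − 1, so its minimum is min A + min B − 1.
A'(p) = 4p - 12 vanishes at p ∈ {3}; B'(q) = 6q - 6 vanishes at q ∈ {1}.
Local minima of A (where A''>0): A(3)=-18. Local minima of B: B(1)=-3.
So the global minimum of psi is A(3) + B(1) − 1 = -18 − 3 − 1 = -22, attained at (3, 1).

(3, 1)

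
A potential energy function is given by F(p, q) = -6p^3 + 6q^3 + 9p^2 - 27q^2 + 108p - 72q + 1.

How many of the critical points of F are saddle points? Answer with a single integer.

2

F separates as a function of p plus a function of q, so ∇F=0 decouples.
∂F/∂p = -18(p - 3)(p + 2) = 0 at p ∈ {-2, 3}; ∂F/∂q = 18(q - 4)(q + 1) = 0 at q ∈ {-1, 4}.
The Hessian is diagonal: diag(F_pp, F_qq). Second derivatives: F_pp(-2)=90, F_pp(3)=-90; F_qq(-1)=-90, F_qq(4)=90.
Saddle points occur where the two diagonal entries have opposite signs: (-2, -1), (3, 4). Count: 2.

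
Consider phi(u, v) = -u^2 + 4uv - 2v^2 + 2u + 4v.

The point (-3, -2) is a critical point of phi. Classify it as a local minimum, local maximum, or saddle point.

The Hessian of phi is constant: H = [[-2, 4], [4, -4]].
det(H) = (-2)·(-4) − 4² = -8.
Since det(H) < 0, H is indefinite and the critical point is a saddle point.

saddle point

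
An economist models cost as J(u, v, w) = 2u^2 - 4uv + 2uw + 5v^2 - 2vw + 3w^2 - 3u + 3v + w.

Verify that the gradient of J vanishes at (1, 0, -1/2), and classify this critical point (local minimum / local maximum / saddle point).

local minimum

∇J = (4u - 4v + 2w - 3, -4u + 10v - 2w + 3, 2u - 2v + 6w + 1); substituting (1, 0, -1/2) gives ∇J = (0, 0, 0), so (1, 0, -1/2) is indeed a critical point.
The Hessian is constant: H = [[4, -4, 2], [-4, 10, -2], [2, -2, 6]].
Leading principal minors: Δ₁ = 4, Δ₂ = 24, Δ₃ = 120.
All leading minors are positive, so H is positive definite: a local minimum.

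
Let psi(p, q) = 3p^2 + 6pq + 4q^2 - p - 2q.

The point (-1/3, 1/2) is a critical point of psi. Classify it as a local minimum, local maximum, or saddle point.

The Hessian of psi is constant: H = [[6, 6], [6, 8]].
det(H) = 6·8 − 6² = 12.
det(H) > 0 and tr(H) = 14 > 0, so H is positive definite and the point is a local minimum.

local minimum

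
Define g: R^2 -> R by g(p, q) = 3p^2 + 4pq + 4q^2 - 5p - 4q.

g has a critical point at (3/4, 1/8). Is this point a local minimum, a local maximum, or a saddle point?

local minimum

The Hessian of g is constant: H = [[6, 4], [4, 8]].
det(H) = 6·8 − 4² = 32.
det(H) > 0 and tr(H) = 14 > 0, so H is positive definite and the point is a local minimum.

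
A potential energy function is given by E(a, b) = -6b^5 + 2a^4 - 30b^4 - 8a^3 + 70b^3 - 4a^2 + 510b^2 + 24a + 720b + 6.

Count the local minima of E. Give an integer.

E separates as a function of a plus a function of b, so ∇E=0 decouples.
∂E/∂a = 8(a - 3)(a - 1)(a + 1) = 0 at a ∈ {-1, 1, 3}; ∂E/∂b = -30(b - 3)(b + 1)(b + 2)(b + 4) = 0 at b ∈ {-4, -2, -1, 3}.
The Hessian is diagonal: diag(E_aa, E_bb). Second derivatives: E_aa(-1)=64, E_aa(1)=-32, E_aa(3)=64; E_bb(-4)=1260, E_bb(-2)=-300, E_bb(-1)=360, E_bb(3)=-4200.
Local minima occur where both diagonal entries positive: (-1, -4), (-1, -1), (3, -4), (3, -1). Count: 4.

4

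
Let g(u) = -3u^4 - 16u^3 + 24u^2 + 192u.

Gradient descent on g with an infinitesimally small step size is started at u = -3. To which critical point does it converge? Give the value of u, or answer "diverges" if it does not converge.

g'(u) = -12(u - 2)(u + 2)(u + 4), so g'(-3) = -60.
Gradient descent moves in the -g' direction, i.e. u is increasing.
The nearest critical point in that direction is u = -2, where g'' = 96 > 0 (a local minimum). The iterate converges there.

-2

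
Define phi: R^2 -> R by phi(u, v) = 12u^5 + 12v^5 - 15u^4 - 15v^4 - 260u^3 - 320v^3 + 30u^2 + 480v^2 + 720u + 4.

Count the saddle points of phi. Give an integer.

8

phi separates as a function of u plus a function of v, so ∇phi=0 decouples.
∂phi/∂u = 60(u - 4)(u - 1)(u + 1)(u + 3) = 0 at u ∈ {-3, -1, 1, 4}; ∂phi/∂v = 60v(v - 4)(v - 1)(v + 4) = 0 at v ∈ {-4, 0, 1, 4}.
The Hessian is diagonal: diag(phi_uu, phi_vv). Second derivatives: phi_uu(-3)=-3360, phi_uu(-1)=1200, phi_uu(1)=-1440, phi_uu(4)=6300; phi_vv(-4)=-9600, phi_vv(0)=960, phi_vv(1)=-900, phi_vv(4)=5760.
Saddle points occur where the two diagonal entries have opposite signs: (-3, 0), (-3, 4), (-1, -4), (-1, 1), (1, 0), (1, 4), (4, -4), (4, 1). Count: 8.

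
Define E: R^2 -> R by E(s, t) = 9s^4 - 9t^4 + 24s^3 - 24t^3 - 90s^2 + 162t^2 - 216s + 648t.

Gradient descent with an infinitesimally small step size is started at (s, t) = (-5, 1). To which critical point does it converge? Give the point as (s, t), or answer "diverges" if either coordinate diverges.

(-3, -2)

E is separable, so gradient descent decouples: s follows -∂E/∂s, t follows -∂E/∂t.
∂E/∂s = 36(s - 2)(s + 1)(s + 3); at s=-5 this is -2016, so s increases.
∂E/∂t = -36(t - 3)(t + 2)(t + 3); at t=1 this is 864, so t decreases.
s converges to its nearest critical value -3 (a local min of the s-part); t converges to -2. The iterate converges to (-3, -2).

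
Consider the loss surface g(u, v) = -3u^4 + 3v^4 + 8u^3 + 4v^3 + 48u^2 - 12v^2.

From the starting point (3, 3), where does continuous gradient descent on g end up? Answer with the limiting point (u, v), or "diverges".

(0, 1)

g is separable, so gradient descent decouples: u follows -∂g/∂u, v follows -∂g/∂v.
∂g/∂u = -12u(u - 4)(u + 2); at u=3 this is 180, so u decreases.
∂g/∂v = 12v(v - 1)(v + 2); at v=3 this is 360, so v decreases.
u converges to its nearest critical value 0 (a local min of the u-part); v converges to 1. The iterate converges to (0, 1).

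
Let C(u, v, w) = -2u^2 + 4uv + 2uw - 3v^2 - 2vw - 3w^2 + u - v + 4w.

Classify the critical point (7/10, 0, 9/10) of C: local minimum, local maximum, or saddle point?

The Hessian is constant: H = [[-4, 4, 2], [4, -6, -2], [2, -2, -6]].
Leading principal minors: Δ₁ = -4, Δ₂ = 8, Δ₃ = -40.
The minors alternate sign starting negative (−, +, −), so H is negative definite: a local maximum.

local maximum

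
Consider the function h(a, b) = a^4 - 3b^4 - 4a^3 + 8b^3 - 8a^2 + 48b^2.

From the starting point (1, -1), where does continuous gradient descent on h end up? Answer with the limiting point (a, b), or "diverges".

(4, 0)

h is separable, so gradient descent decouples: a follows -∂h/∂a, b follows -∂h/∂b.
∂h/∂a = 4a(a - 4)(a + 1); at a=1 this is -24, so a increases.
∂h/∂b = -12b(b - 4)(b + 2); at b=-1 this is -60, so b increases.
a converges to its nearest critical value 4 (a local min of the a-part); b converges to 0. The iterate converges to (4, 0).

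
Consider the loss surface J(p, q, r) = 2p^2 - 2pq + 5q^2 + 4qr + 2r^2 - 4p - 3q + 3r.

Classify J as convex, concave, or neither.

convex

J is quadratic, so its Hessian is the constant matrix H = [[4, -2, 0], [-2, 10, 4], [0, 4, 4]].
Leading principal minors: 4, 36, 80.
All positive ⇒ H ≻ 0 ⇒ convex.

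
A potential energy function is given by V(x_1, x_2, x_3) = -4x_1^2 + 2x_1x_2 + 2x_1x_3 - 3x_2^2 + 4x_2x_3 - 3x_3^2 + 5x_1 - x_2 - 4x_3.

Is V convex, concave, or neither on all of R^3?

V is quadratic, so its Hessian is the constant matrix H = [[-8, 2, 2], [2, -6, 4], [2, 4, -6]].
Leading principal minors: -8, 44, -80.
Signs alternate −, +, − ⇒ H ≺ 0 ⇒ concave.

concave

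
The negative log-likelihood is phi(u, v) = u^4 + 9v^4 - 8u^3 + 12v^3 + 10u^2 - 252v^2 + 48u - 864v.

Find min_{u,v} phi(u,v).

-4445

phi(u,v) separates as P(u) + Q(v), so its minimum is min P + min Q.
P'(u) = 4(u - 4)(u - 3)(u + 1) vanishes at u ∈ {-1, 3, 4}; Q'(v) = 36(v - 4)(v + 2)(v + 3) vanishes at v ∈ {-3, -2, 4}.
Local minima of P (where P''>0): P(-1)=-29, P(4)=96. Local minima of Q: Q(-3)=729, Q(4)=-4416.
So the global minimum of phi is P(-1) + Q(4) = -29 − 4416 = -4445, attained at (-1, 4).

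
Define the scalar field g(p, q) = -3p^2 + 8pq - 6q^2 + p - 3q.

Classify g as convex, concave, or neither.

g is quadratic, so its Hessian is the constant matrix H = [[-6, 8], [8, -12]].
det(H) = 8, tr(H) = -18.
det(H) > 0 and tr(H) < 0, so H is negative definite everywhere: concave.

concave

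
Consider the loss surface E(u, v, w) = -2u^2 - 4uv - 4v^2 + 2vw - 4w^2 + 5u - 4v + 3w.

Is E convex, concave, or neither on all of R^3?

concave

E is quadratic, so its Hessian is the constant matrix H = [[-4, -4, 0], [-4, -8, 2], [0, 2, -8]].
Leading principal minors: -4, 16, -112.
Signs alternate −, +, − ⇒ H ≺ 0 ⇒ concave.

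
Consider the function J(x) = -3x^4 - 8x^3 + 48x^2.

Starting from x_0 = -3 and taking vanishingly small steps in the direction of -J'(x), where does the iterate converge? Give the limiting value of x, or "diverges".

J'(x) = -12x(x - 2)(x + 4), so J'(-3) = -180.
Gradient descent moves in the -J' direction, i.e. x is increasing.
The nearest critical point in that direction is x = 0, where J'' = 96 > 0 (a local minimum). The iterate converges there.

0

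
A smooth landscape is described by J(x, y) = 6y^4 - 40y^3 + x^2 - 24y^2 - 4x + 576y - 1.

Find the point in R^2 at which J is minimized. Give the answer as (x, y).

(2, -2)

J(x,y) separates as P(x) + Q(y) − 1, so its minimum is min P + min Q − 1.
P'(x) = 2x - 4 vanishes at x ∈ {2}; Q'(y) = 24(y - 4)(y - 3)(y + 2) vanishes at y ∈ {-2, 3, 4}.
Local minima of P (where P''>0): P(2)=-4. Local minima of Q: Q(-2)=-832, Q(4)=896.
So the global minimum of J is P(2) + Q(-2) − 1 = -4 − 832 − 1 = -837, attained at (2, -2).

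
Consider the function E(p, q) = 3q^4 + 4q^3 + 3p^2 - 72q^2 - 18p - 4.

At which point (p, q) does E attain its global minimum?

(3, -4)

E(p,q) separates as A(p) + B(q) − 4, so its minimum is min A + min B − 4.
A'(p) = 6p - 18 vanishes at p ∈ {3}; B'(q) = 12q(q - 3)(q + 4) vanishes at q ∈ {-4, 0, 3}.
Local minima of A (where A''>0): A(3)=-27. Local minima of B: B(-4)=-640, B(3)=-297.
So the global minimum of E is A(3) + B(-4) − 4 = -27 − 640 − 4 = -671, attained at (3, -4).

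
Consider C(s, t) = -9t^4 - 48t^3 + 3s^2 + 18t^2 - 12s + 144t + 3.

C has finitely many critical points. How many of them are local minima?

C separates as a function of s plus a function of t, so ∇C=0 decouples.
∂C/∂s = 6(s - 2) = 0 at s ∈ {2}; ∂C/∂t = -36(t - 1)(t + 1)(t + 4) = 0 at t ∈ {-4, -1, 1}.
The Hessian is diagonal: diag(C_ss, C_tt). Second derivatives: C_ss(2)=6; C_tt(-4)=-540, C_tt(-1)=216, C_tt(1)=-360.
Local minima occur where both diagonal entries positive: (2, -1). Count: 1.

1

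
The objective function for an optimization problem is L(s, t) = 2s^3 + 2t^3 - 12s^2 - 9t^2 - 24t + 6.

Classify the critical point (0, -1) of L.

The mixed partial ∂²L/∂s∂t is 0, so the Hessian at any point is diag(L_ss, L_tt) = diag(12(s - 2), 6(2t - 3)).
At (0, -1): H = diag(-24, -30).
Both eigenvalues are negative, so H is negative definite: a local maximum.

local maximum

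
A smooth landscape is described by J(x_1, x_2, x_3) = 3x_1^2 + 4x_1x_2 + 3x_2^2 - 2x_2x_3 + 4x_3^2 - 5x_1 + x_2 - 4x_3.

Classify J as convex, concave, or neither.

J is quadratic, so its Hessian is the constant matrix H = [[6, 4, 0], [4, 6, -2], [0, -2, 8]].
Leading principal minors: 6, 20, 136.
All positive ⇒ H ≻ 0 ⇒ convex.

convex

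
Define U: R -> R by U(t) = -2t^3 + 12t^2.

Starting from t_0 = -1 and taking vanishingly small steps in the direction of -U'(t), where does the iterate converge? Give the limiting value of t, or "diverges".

U'(t) = -6t(t - 4), so U'(-1) = -30.
Gradient descent moves in the -U' direction, i.e. t is increasing.
The nearest critical point in that direction is t = 0, where U'' = 24 > 0 (a local minimum). The iterate converges there.

0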